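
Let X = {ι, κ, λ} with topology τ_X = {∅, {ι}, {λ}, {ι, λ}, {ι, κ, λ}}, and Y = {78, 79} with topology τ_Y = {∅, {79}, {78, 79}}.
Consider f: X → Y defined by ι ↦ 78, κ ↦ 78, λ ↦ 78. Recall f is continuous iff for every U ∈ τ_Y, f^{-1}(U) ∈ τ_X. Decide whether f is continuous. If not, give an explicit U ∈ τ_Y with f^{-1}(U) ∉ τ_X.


f IS continuous.

Compute f^{-1}(U) for each U ∈ τ_Y:
  U = ∅: f^{-1}(U) = ∅ ∈ τ_X ✓.
  U = {79}: f^{-1}(U) = ∅ ∈ τ_X ✓.
  U = {78, 79}: f^{-1}(U) = {ι, κ, λ} ∈ τ_X ✓.
Every preimage lies in τ_X, so f IS continuous.


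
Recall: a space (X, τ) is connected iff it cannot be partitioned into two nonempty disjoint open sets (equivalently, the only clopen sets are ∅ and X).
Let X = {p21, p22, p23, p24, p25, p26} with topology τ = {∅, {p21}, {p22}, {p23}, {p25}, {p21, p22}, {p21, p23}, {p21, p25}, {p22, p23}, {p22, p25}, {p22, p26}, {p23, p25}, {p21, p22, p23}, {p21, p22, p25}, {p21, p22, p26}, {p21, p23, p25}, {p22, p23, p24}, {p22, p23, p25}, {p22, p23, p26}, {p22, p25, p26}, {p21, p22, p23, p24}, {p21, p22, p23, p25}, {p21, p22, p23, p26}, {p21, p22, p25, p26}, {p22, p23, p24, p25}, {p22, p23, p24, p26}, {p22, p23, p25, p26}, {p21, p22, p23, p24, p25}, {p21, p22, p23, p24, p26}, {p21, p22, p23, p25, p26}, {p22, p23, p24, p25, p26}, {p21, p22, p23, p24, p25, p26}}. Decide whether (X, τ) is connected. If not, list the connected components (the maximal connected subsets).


(X, τ) is disconnected; components = [{p21}, {p25}, {p22, p23, p24, p26}].

Find clopen sets (U ∈ τ with X ∖ U ∈ τ):
  U = ∅, X ∖ U = {p21, p22, p23, p24, p25, p26} — both open, so U is clopen.
  U = {p21}, X ∖ U = {p22, p23, p24, p25, p26} — both open, so U is clopen.
  U = {p25}, X ∖ U = {p21, p22, p23, p24, p26} — both open, so U is clopen.
  U = {p21, p25}, X ∖ U = {p22, p23, p24, p26} — both open, so U is clopen.
  U = {p22, p23, p24, p26}, X ∖ U = {p21, p25} — both open, so U is clopen.
  U = {p21, p22, p23, p24, p26}, X ∖ U = {p25} — both open, so U is clopen.
  U = {p22, p23, p24, p25, p26}, X ∖ U = {p21} — both open, so U is clopen.
  U = {p21, p22, p23, p24, p25, p26}, X ∖ U = ∅ — both open, so U is clopen.
Nontrivial clopen(s) exist: e.g. {p21, p25}. So (X, τ) is disconnected.
Compute connected components by grouping points that agree on all clopens:
  component: {p21}
  component: {p25}
  component: {p22, p23, p24, p26}


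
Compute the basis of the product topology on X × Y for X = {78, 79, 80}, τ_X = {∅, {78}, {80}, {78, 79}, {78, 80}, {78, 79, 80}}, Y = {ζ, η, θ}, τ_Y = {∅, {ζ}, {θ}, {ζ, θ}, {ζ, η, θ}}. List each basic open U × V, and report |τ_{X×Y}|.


Basis B = {∅ × ∅, {78} × {ζ}, {78} × {θ}, {80} × {ζ}, {80} × {θ}, {78} × {ζ, θ}, {78, 79} × {ζ}, {78, 80} × {ζ}, {78, 79} × {θ}, {78, 80} × {θ}, {80} × {ζ, θ}, {78} × {ζ, η, θ}, {78, 79, 80} × {ζ}, {78, 79, 80} × {θ}, {80} × {ζ, η, θ}, {78, 79} × {ζ, θ}, {78, 80} × {ζ, θ}, {78, 79} × {ζ, η, θ}, {78, 80} × {ζ, η, θ}, {78, 79, 80} × {ζ, θ}, {78, 79, 80} × {ζ, η, θ}}; |τ_{X×Y}| = 70.

Enumerate products U × V with U ∈ τ_X, V ∈ τ_Y (deduplicated):
  ∅ × ∅ = {} (∅)
  {78} × {ζ} = {(78,ζ)}
  {78} × {θ} = {(78,θ)}
  {80} × {ζ} = {(80,ζ)}
  {80} × {θ} = {(80,θ)}
  {78} × {ζ, θ} = {(78,ζ), (78,θ)}
  {78, 79} × {ζ} = {(78,ζ), (79,ζ)}
  {78, 80} × {ζ} = {(78,ζ), (80,ζ)}
  {78, 79} × {θ} = {(78,θ), (79,θ)}
  {78, 80} × {θ} = {(78,θ), (80,θ)}
  {80} × {ζ, θ} = {(80,ζ), (80,θ)}
  {78} × {ζ, η, θ} = {(78,ζ), (78,η), (78,θ)}
  {78, 79, 80} × {ζ} = {(78,ζ), (79,ζ), (80,ζ)}
  {78, 79, 80} × {θ} = {(78,θ), (79,θ), (80,θ)}
  {80} × {ζ, η, θ} = {(80,ζ), (80,η), (80,θ)}
  {78, 79} × {ζ, θ} = {(78,ζ), (78,θ), (79,ζ), (79,θ)}
  {78, 80} × {ζ, θ} = {(78,ζ), (78,θ), (80,ζ), (80,θ)}
  {78, 79} × {ζ, η, θ} = {(78,ζ), (78,η), (78,θ), (79,ζ), (79,η), (79,θ)}
  {78, 80} × {ζ, η, θ} = {(78,ζ), (78,η), (78,θ), (80,ζ), (80,η), (80,θ)}
  {78, 79, 80} × {ζ, θ} = {(78,ζ), (78,θ), (79,ζ), (79,θ), (80,ζ), (80,θ)}
  {78, 79, 80} × {ζ, η, θ} = {(78,ζ), (78,η), (78,θ), (79,ζ), (79,η), (79,θ), (80,ζ), (80,η), (80,θ)}
These 21 distinct sets form the basis B.
Close under arbitrary unions to get τ_{X×Y}; counting gives |τ_{X×Y}| = 70.


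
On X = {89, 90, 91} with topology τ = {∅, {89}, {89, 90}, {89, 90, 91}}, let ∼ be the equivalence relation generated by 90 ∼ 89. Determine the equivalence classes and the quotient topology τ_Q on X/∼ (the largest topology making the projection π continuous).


X/∼ = {[89=90], [91]}; |τ_Q| = 3.

Equivalence classes: [89=90], [91].
Quotient map π: X → X/∼ sends 89 ↦ [89=90], 90 ↦ [89=90], 91 ↦ [91].
For each subset V ⊆ X/∼, compute π^{-1}(V) ⊆ X and check whether π^{-1}(V) ∈ τ. V is open in τ_Q iff π^{-1}(V) ∈ τ.
  V = {}: π^{-1}(V) = ∅ ∈ τ ✓.
  V = {[89=90]}: π^{-1}(V) = {89, 90} ∈ τ ✓.
  V = {[91]}: π^{-1}(V) = {91} ∉ τ ✗.
  V = {[89=90], [91]}: π^{-1}(V) = {89, 90, 91} ∈ τ ✓.
Open sets in the quotient: τ_Q = {{}, {[89=90]}, {[89=90], [91]}} (3 elements).


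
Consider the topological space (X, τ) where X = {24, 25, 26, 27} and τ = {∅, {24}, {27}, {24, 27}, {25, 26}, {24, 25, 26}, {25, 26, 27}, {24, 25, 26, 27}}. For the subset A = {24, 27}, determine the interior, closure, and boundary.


int(A) = {24, 27}, cl(A) = {24, 27}, ∂A = ∅.

Closed sets in (X, τ) are complements of opens:
  closed(X, τ) = {∅, {24}, {27}, {24, 27}, {25, 26}, {24, 25, 26}, {25, 26, 27}, {24, 25, 26, 27}}.
int(A) = ⋃ {U ∈ τ : U ⊆ A}. Opens contained in A: ∅, {24}, {27}, {24, 27}.
Taking the union of these: int(A) = {24, 27}.
cl(A) = ⋂ {C closed : A ⊆ C}. Closed sets containing A: {24, 27}, {24, 25, 26, 27}.
Intersecting these: cl(A) = {24, 27}.
∂A = cl(A) ∖ int(A) = {24, 27} ∖ {24, 27} = ∅.


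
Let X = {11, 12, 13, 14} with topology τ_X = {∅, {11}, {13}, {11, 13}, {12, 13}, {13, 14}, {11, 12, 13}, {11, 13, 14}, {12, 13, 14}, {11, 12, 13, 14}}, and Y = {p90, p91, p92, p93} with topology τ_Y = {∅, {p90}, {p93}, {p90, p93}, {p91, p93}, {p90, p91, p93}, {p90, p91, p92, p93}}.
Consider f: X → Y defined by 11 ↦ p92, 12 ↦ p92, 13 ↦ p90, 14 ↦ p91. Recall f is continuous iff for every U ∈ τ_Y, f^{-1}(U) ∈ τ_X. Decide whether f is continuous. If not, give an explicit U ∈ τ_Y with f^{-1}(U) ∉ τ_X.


f is NOT continuous.

Compute f^{-1}(U) for each U ∈ τ_Y:
  U = ∅: f^{-1}(U) = ∅ ∈ τ_X ✓.
  U = {p90}: f^{-1}(U) = {13} ∈ τ_X ✓.
  U = {p93}: f^{-1}(U) = ∅ ∈ τ_X ✓.
  U = {p90, p93}: f^{-1}(U) = {13} ∈ τ_X ✓.
  U = {p91, p93}: f^{-1}(U) = {14} ∉ τ_X ✗.
  U = {p90, p91, p93}: f^{-1}(U) = {13, 14} ∈ τ_X ✓.
  U = {p90, p91, p92, p93}: f^{-1}(U) = {11, 12, 13, 14} ∈ τ_X ✓.
Found U = {p91, p93} with f^{-1}(U) = {14} not in τ_X. Therefore f is NOT continuous.


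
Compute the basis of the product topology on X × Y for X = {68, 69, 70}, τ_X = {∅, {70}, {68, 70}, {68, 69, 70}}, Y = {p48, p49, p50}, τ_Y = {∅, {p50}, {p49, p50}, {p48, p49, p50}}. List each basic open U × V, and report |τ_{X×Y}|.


Basis B = {∅ × ∅, {70} × {p50}, {68, 70} × {p50}, {70} × {p49, p50}, {68, 69, 70} × {p50}, {70} × {p48, p49, p50}, {68, 70} × {p49, p50}, {68, 70} × {p48, p49, p50}, {68, 69, 70} × {p49, p50}, {68, 69, 70} × {p48, p49, p50}}; |τ_{X×Y}| = 20.

Enumerate products U × V with U ∈ τ_X, V ∈ τ_Y (deduplicated):
  ∅ × ∅ = {} (∅)
  {70} × {p50} = {(70,p50)}
  {68, 70} × {p50} = {(68,p50), (70,p50)}
  {70} × {p49, p50} = {(70,p49), (70,p50)}
  {68, 69, 70} × {p50} = {(68,p50), (69,p50), (70,p50)}
  {70} × {p48, p49, p50} = {(70,p48), (70,p49), (70,p50)}
  {68, 70} × {p49, p50} = {(68,p49), (68,p50), (70,p49), (70,p50)}
  {68, 70} × {p48, p49, p50} = {(68,p48), (68,p49), (68,p50), (70,p48), (70,p49), (70,p50)}
  {68, 69, 70} × {p49, p50} = {(68,p49), (68,p50), (69,p49), (69,p50), (70,p49), (70,p50)}
  {68, 69, 70} × {p48, p49, p50} = {(68,p48), (68,p49), (68,p50), (69,p48), (69,p49), (69,p50), (70,p48), (70,p49), (70,p50)}
These 10 distinct sets form the basis B.
Close under arbitrary unions to get τ_{X×Y}; counting gives |τ_{X×Y}| = 20.


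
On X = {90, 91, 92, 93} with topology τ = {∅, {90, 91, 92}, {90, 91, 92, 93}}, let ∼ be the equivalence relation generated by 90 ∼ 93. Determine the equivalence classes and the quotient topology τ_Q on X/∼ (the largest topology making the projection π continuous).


X/∼ = {[90=93], [91], [92]}; |τ_Q| = 2.

Equivalence classes: [90=93], [91], [92].
Quotient map π: X → X/∼ sends 90 ↦ [90=93], 91 ↦ [91], 92 ↦ [92], 93 ↦ [90=93].
For each subset V ⊆ X/∼, compute π^{-1}(V) ⊆ X and check whether π^{-1}(V) ∈ τ. V is open in τ_Q iff π^{-1}(V) ∈ τ.
  V = {}: π^{-1}(V) = ∅ ∈ τ ✓.
  V = {[90=93]}: π^{-1}(V) = {90, 93} ∉ τ ✗.
  V = {[91]}: π^{-1}(V) = {91} ∉ τ ✗.
  V = {[90=93], [91]}: π^{-1}(V) = {90, 91, 93} ∉ τ ✗.
  V = {[92]}: π^{-1}(V) = {92} ∉ τ ✗.
  V = {[90=93], [92]}: π^{-1}(V) = {90, 92, 93} ∉ τ ✗.
  V = {[91], [92]}: π^{-1}(V) = {91, 92} ∉ τ ✗.
  V = {[90=93], [91], [92]}: π^{-1}(V) = {90, 91, 92, 93} ∈ τ ✓.
Open sets in the quotient: τ_Q = {{}, {[90=93], [91], [92]}} (2 elements).


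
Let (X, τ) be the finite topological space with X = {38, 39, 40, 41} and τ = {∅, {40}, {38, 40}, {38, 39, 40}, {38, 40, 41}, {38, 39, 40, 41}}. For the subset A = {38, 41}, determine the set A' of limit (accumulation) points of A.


A' = {39, 41}

For each x ∈ X, list the open sets U ∈ τ with x ∈ U, then check whether U ∩ (A ∖ {x}) ≠ ∅ for every such U.
  x = 38: open {38, 40} ∋ x has {38, 40} ∩ (A ∖ {38}) = ∅, so x is NOT a limit point.
  x = 39: opens ∋ x are {38, 39, 40}, {38, 39, 40, 41}; each meets A ∖ {39}, so x IS a limit point.
  x = 40: open {40} ∋ x has {40} ∩ (A ∖ {40}) = ∅, so x is NOT a limit point.
  x = 41: opens ∋ x are {38, 40, 41}, {38, 39, 40, 41}; each meets A ∖ {41}, so x IS a limit point.
Collecting: A' = {39, 41}.


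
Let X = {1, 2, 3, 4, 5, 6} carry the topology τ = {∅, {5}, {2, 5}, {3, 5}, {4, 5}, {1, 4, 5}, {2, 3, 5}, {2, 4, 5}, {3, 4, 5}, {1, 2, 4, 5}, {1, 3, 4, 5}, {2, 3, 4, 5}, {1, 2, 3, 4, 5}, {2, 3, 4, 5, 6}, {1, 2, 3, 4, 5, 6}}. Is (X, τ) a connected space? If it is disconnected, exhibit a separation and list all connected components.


(X, τ) is connected.

Find clopen sets (U ∈ τ with X ∖ U ∈ τ):
  U = ∅, X ∖ U = {1, 2, 3, 4, 5, 6} — both open, so U is clopen.
  U = {1, 2, 3, 4, 5, 6}, X ∖ U = ∅ — both open, so U is clopen.
Only trivial clopens (∅ and X) exist, so (X, τ) is connected.
Compute connected components by grouping points that agree on all clopens:
  component: {1, 2, 3, 4, 5, 6}


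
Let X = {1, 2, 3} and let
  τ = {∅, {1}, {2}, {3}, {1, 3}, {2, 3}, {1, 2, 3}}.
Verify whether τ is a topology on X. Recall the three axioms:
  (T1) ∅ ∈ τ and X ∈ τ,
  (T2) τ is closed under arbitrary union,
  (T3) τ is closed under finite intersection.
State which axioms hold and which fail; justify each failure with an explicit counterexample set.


τ is NOT a topology on X.

Axiom (T1): ∅ ∈ τ? Yes; X ∈ τ? Yes.
Axiom (T2/T3): check pairwise unions and intersections of members of τ.
Counterexample for (T2): {1} ∪ {2} = {1, 2} ∉ τ. Therefore τ is NOT a topology.


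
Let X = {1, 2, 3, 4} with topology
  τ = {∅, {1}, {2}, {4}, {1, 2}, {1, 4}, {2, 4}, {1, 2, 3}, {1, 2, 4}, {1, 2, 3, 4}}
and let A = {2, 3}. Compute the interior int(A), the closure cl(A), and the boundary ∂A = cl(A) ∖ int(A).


int(A) = {2}, cl(A) = {2, 3}, ∂A = {3}.

Closed sets in (X, τ) are complements of opens:
  closed(X, τ) = {∅, {3}, {4}, {1, 3}, {2, 3}, {3, 4}, {1, 2, 3}, {1, 3, 4}, {2, 3, 4}, {1, 2, 3, 4}}.
int(A) = ⋃ {U ∈ τ : U ⊆ A}. Opens contained in A: ∅, {2}.
Taking the union of these: int(A) = {2}.
cl(A) = ⋂ {C closed : A ⊆ C}. Closed sets containing A: {2, 3}, {1, 2, 3}, {2, 3, 4}, {1, 2, 3, 4}.
Intersecting these: cl(A) = {2, 3}.
∂A = cl(A) ∖ int(A) = {2, 3} ∖ {2} = {3}.


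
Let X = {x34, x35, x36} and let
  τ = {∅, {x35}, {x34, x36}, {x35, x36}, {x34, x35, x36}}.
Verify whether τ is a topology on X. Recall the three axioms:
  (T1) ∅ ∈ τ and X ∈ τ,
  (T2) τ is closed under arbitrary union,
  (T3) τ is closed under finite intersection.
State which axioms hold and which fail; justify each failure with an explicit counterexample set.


τ is NOT a topology on X.

Axiom (T1): ∅ ∈ τ? Yes; X ∈ τ? Yes.
Axiom (T2/T3): check pairwise unions and intersections of members of τ.
Counterexample for (T3): {x34, x36} ∩ {x35, x36} = {x36} ∉ τ. Therefore τ is NOT a topology.


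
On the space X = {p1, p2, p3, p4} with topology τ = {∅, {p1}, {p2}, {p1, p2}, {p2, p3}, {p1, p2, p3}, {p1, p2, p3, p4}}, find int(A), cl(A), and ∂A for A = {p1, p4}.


int(A) = {p1}, cl(A) = {p1, p4}, ∂A = {p4}.

Closed sets in (X, τ) are complements of opens:
  closed(X, τ) = {∅, {p4}, {p1, p4}, {p3, p4}, {p1, p3, p4}, {p2, p3, p4}, {p1, p2, p3, p4}}.
int(A) = ⋃ {U ∈ τ : U ⊆ A}. Opens contained in A: ∅, {p1}.
Taking the union of these: int(A) = {p1}.
cl(A) = ⋂ {C closed : A ⊆ C}. Closed sets containing A: {p1, p4}, {p1, p3, p4}, {p1, p2, p3, p4}.
Intersecting these: cl(A) = {p1, p4}.
∂A = cl(A) ∖ int(A) = {p1, p4} ∖ {p1} = {p4}.


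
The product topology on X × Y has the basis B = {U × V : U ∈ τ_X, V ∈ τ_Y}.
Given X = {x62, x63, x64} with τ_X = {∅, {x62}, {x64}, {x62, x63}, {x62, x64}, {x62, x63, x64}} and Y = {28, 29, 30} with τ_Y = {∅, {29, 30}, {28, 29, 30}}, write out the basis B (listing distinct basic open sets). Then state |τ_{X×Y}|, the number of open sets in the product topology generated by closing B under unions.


Basis B = {∅ × ∅, {x62} × {29, 30}, {x64} × {29, 30}, {x62} × {28, 29, 30}, {x64} × {28, 29, 30}, {x62, x63} × {29, 30}, {x62, x64} × {29, 30}, {x62, x63} × {28, 29, 30}, {x62, x64} × {28, 29, 30}, {x62, x63, x64} × {29, 30}, {x62, x63, x64} × {28, 29, 30}}; |τ_{X×Y}| = 18.

Enumerate products U × V with U ∈ τ_X, V ∈ τ_Y (deduplicated):
  ∅ × ∅ = {} (∅)
  {x62} × {29, 30} = {(x62,29), (x62,30)}
  {x64} × {29, 30} = {(x64,29), (x64,30)}
  {x62} × {28, 29, 30} = {(x62,28), (x62,29), (x62,30)}
  {x64} × {28, 29, 30} = {(x64,28), (x64,29), (x64,30)}
  {x62, x63} × {29, 30} = {(x62,29), (x62,30), (x63,29), (x63,30)}
  {x62, x64} × {29, 30} = {(x62,29), (x62,30), (x64,29), (x64,30)}
  {x62, x63} × {28, 29, 30} = {(x62,28), (x62,29), (x62,30), (x63,28), (x63,29), (x63,30)}
  {x62, x64} × {28, 29, 30} = {(x62,28), (x62,29), (x62,30), (x64,28), (x64,29), (x64,30)}
  {x62, x63, x64} × {29, 30} = {(x62,29), (x62,30), (x63,29), (x63,30), (x64,29), (x64,30)}
  {x62, x63, x64} × {28, 29, 30} = {(x62,28), (x62,29), (x62,30), (x63,28), (x63,29), (x63,30), (x64,28), (x64,29), (x64,30)}
These 11 distinct sets form the basis B.
Close under arbitrary unions to get τ_{X×Y}; counting gives |τ_{X×Y}| = 18.


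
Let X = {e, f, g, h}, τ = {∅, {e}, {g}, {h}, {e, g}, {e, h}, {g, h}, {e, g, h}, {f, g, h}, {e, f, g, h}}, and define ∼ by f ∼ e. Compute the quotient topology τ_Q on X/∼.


X/∼ = {[e=f], [g], [h]}; |τ_Q| = 5.

Equivalence classes: [e=f], [g], [h].
Quotient map π: X → X/∼ sends e ↦ [e=f], f ↦ [e=f], g ↦ [g], h ↦ [h].
For each subset V ⊆ X/∼, compute π^{-1}(V) ⊆ X and check whether π^{-1}(V) ∈ τ. V is open in τ_Q iff π^{-1}(V) ∈ τ.
  V = {}: π^{-1}(V) = ∅ ∈ τ ✓.
  V = {[e=f]}: π^{-1}(V) = {e, f} ∉ τ ✗.
  V = {[g]}: π^{-1}(V) = {g} ∈ τ ✓.
  V = {[e=f], [g]}: π^{-1}(V) = {e, f, g} ∉ τ ✗.
  V = {[h]}: π^{-1}(V) = {h} ∈ τ ✓.
  V = {[e=f], [h]}: π^{-1}(V) = {e, f, h} ∉ τ ✗.
  V = {[g], [h]}: π^{-1}(V) = {g, h} ∈ τ ✓.
  V = {[e=f], [g], [h]}: π^{-1}(V) = {e, f, g, h} ∈ τ ✓.
Open sets in the quotient: τ_Q = {{}, {[g]}, {[h]}, {[g], [h]}, {[e=f], [g], [h]}} (5 elements).


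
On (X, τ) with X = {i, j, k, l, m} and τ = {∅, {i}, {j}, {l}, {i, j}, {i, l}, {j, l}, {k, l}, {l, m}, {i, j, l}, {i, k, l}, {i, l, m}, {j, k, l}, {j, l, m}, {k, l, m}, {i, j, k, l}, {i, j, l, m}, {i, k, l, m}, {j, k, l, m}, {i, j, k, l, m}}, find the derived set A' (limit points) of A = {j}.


A' = ∅

For each x ∈ X, list the open sets U ∈ τ with x ∈ U, then check whether U ∩ (A ∖ {x}) ≠ ∅ for every such U.
  x = i: open {i} ∋ x has {i} ∩ (A ∖ {i}) = ∅, so x is NOT a limit point.
  x = j: open {j} ∋ x has {j} ∩ (A ∖ {j}) = ∅, so x is NOT a limit point.
  x = k: open {k, l} ∋ x has {k, l} ∩ (A ∖ {k}) = ∅, so x is NOT a limit point.
  x = l: open {l} ∋ x has {l} ∩ (A ∖ {l}) = ∅, so x is NOT a limit point.
  x = m: open {l, m} ∋ x has {l, m} ∩ (A ∖ {m}) = ∅, so x is NOT a limit point.
Collecting: A' = ∅.


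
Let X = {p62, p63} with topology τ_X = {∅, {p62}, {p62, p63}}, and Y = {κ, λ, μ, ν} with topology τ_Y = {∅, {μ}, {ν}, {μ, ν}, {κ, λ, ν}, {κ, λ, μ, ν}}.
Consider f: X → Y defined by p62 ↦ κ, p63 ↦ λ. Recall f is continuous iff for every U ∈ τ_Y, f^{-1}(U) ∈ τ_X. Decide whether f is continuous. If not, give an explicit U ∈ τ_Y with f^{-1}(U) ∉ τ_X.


f IS continuous.

Compute f^{-1}(U) for each U ∈ τ_Y:
  U = ∅: f^{-1}(U) = ∅ ∈ τ_X ✓.
  U = {μ}: f^{-1}(U) = ∅ ∈ τ_X ✓.
  U = {ν}: f^{-1}(U) = ∅ ∈ τ_X ✓.
  U = {μ, ν}: f^{-1}(U) = ∅ ∈ τ_X ✓.
  U = {κ, λ, ν}: f^{-1}(U) = {p62, p63} ∈ τ_X ✓.
  U = {κ, λ, μ, ν}: f^{-1}(U) = {p62, p63} ∈ τ_X ✓.
Every preimage lies in τ_X, so f IS continuous.


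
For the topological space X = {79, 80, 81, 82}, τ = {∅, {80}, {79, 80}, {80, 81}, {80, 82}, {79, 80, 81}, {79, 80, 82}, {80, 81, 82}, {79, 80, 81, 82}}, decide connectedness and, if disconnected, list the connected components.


(X, τ) is connected.

Find clopen sets (U ∈ τ with X ∖ U ∈ τ):
  U = ∅, X ∖ U = {79, 80, 81, 82} — both open, so U is clopen.
  U = {79, 80, 81, 82}, X ∖ U = ∅ — both open, so U is clopen.
Only trivial clopens (∅ and X) exist, so (X, τ) is connected.
Compute connected components by grouping points that agree on all clopens:
  component: {79, 80, 81, 82}


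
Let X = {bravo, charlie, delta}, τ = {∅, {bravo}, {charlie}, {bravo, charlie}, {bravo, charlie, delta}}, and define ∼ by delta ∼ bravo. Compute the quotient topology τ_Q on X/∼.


X/∼ = {[bravo=delta], [charlie]}; |τ_Q| = 3.

Equivalence classes: [bravo=delta], [charlie].
Quotient map π: X → X/∼ sends bravo ↦ [bravo=delta], charlie ↦ [charlie], delta ↦ [bravo=delta].
For each subset V ⊆ X/∼, compute π^{-1}(V) ⊆ X and check whether π^{-1}(V) ∈ τ. V is open in τ_Q iff π^{-1}(V) ∈ τ.
  V = {}: π^{-1}(V) = ∅ ∈ τ ✓.
  V = {[bravo=delta]}: π^{-1}(V) = {bravo, delta} ∉ τ ✗.
  V = {[charlie]}: π^{-1}(V) = {charlie} ∈ τ ✓.
  V = {[bravo=delta], [charlie]}: π^{-1}(V) = {bravo, charlie, delta} ∈ τ ✓.
Open sets in the quotient: τ_Q = {{}, {[charlie]}, {[bravo=delta], [charlie]}} (3 elements).


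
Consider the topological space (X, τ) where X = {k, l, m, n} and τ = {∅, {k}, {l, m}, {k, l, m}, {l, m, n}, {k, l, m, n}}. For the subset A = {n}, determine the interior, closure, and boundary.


int(A) = ∅, cl(A) = {n}, ∂A = {n}.

Closed sets in (X, τ) are complements of opens:
  closed(X, τ) = {∅, {k}, {n}, {k, n}, {l, m, n}, {k, l, m, n}}.
int(A) = ⋃ {U ∈ τ : U ⊆ A}. Opens contained in A: ∅.
Taking the union of these: int(A) = ∅.
cl(A) = ⋂ {C closed : A ⊆ C}. Closed sets containing A: {n}, {k, n}, {l, m, n}, {k, l, m, n}.
Intersecting these: cl(A) = {n}.
∂A = cl(A) ∖ int(A) = {n} ∖ ∅ = {n}.


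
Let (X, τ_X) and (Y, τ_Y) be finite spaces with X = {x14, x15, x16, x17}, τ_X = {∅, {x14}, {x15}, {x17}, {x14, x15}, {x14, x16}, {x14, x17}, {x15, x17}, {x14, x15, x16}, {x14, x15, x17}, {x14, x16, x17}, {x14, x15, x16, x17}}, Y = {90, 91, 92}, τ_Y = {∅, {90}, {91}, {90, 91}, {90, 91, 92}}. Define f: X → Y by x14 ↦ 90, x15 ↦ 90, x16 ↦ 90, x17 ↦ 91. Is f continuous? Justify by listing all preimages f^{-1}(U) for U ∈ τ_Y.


f IS continuous.

Compute f^{-1}(U) for each U ∈ τ_Y:
  U = ∅: f^{-1}(U) = ∅ ∈ τ_X ✓.
  U = {90}: f^{-1}(U) = {x14, x15, x16} ∈ τ_X ✓.
  U = {91}: f^{-1}(U) = {x17} ∈ τ_X ✓.
  U = {90, 91}: f^{-1}(U) = {x14, x15, x16, x17} ∈ τ_X ✓.
  U = {90, 91, 92}: f^{-1}(U) = {x14, x15, x16, x17} ∈ τ_X ✓.
Every preimage lies in τ_X, so f IS continuous.


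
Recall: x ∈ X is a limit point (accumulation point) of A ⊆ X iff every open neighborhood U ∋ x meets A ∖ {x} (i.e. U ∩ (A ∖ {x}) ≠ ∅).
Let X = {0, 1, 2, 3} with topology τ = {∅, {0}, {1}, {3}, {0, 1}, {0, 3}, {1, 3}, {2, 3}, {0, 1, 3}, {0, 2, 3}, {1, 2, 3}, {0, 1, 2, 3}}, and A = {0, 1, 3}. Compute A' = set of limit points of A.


A' = {2}

For each x ∈ X, list the open sets U ∈ τ with x ∈ U, then check whether U ∩ (A ∖ {x}) ≠ ∅ for every such U.
  x = 0: open {0} ∋ x has {0} ∩ (A ∖ {0}) = ∅, so x is NOT a limit point.
  x = 1: open {1} ∋ x has {1} ∩ (A ∖ {1}) = ∅, so x is NOT a limit point.
  x = 2: opens ∋ x are {2, 3}, {0, 2, 3}, {1, 2, 3}, {0, 1, 2, 3}; each meets A ∖ {2}, so x IS a limit point.
  x = 3: open {3} ∋ x has {3} ∩ (A ∖ {3}) = ∅, so x is NOT a limit point.
Collecting: A' = {2}.


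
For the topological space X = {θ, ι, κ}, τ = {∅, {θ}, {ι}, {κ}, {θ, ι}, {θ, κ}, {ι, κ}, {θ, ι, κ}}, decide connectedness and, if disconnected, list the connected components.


(X, τ) is disconnected; components = [{θ}, {ι}, {κ}].

Find clopen sets (U ∈ τ with X ∖ U ∈ τ):
  U = ∅, X ∖ U = {θ, ι, κ} — both open, so U is clopen.
  U = {θ}, X ∖ U = {ι, κ} — both open, so U is clopen.
  U = {ι}, X ∖ U = {θ, κ} — both open, so U is clopen.
  U = {κ}, X ∖ U = {θ, ι} — both open, so U is clopen.
  U = {θ, ι}, X ∖ U = {κ} — both open, so U is clopen.
  U = {θ, κ}, X ∖ U = {ι} — both open, so U is clopen.
  U = {ι, κ}, X ∖ U = {θ} — both open, so U is clopen.
  U = {θ, ι, κ}, X ∖ U = ∅ — both open, so U is clopen.
Nontrivial clopen(s) exist: e.g. {θ, ι}. So (X, τ) is disconnected.
Compute connected components by grouping points that agree on all clopens:
  component: {θ}
  component: {ι}
  component: {κ}


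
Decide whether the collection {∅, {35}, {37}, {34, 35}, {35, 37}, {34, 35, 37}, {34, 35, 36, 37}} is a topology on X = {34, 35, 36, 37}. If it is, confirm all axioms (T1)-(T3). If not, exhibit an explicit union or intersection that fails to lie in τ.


τ IS a topology on X.

Axiom (T1): ∅ ∈ τ? Yes; X ∈ τ? Yes.
Axiom (T2/T3): check pairwise unions and intersections of members of τ.
All pairwise intersections and unions checked — each lies in τ. Therefore τ satisfies (T1), (T2), (T3): it IS a topology on X.


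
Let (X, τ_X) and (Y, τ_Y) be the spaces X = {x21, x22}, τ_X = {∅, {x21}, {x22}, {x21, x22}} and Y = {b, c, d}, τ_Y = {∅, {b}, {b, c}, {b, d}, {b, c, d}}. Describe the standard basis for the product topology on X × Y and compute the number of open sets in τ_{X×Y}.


Basis B = {∅ × ∅, {x21} × {b}, {x22} × {b}, {x21} × {b, c}, {x21} × {b, d}, {x21, x22} × {b}, {x22} × {b, c}, {x22} × {b, d}, {x21} × {b, c, d}, {x22} × {b, c, d}, {x21, x22} × {b, c}, {x21, x22} × {b, d}, {x21, x22} × {b, c, d}}; |τ_{X×Y}| = 25.

Enumerate products U × V with U ∈ τ_X, V ∈ τ_Y (deduplicated):
  ∅ × ∅ = {} (∅)
  {x21} × {b} = {(x21,b)}
  {x22} × {b} = {(x22,b)}
  {x21} × {b, c} = {(x21,b), (x21,c)}
  {x21} × {b, d} = {(x21,b), (x21,d)}
  {x21, x22} × {b} = {(x21,b), (x22,b)}
  {x22} × {b, c} = {(x22,b), (x22,c)}
  {x22} × {b, d} = {(x22,b), (x22,d)}
  {x21} × {b, c, d} = {(x21,b), (x21,c), (x21,d)}
  {x22} × {b, c, d} = {(x22,b), (x22,c), (x22,d)}
  {x21, x22} × {b, c} = {(x21,b), (x21,c), (x22,b), (x22,c)}
  {x21, x22} × {b, d} = {(x21,b), (x21,d), (x22,b), (x22,d)}
  {x21, x22} × {b, c, d} = {(x21,b), (x21,c), (x21,d), (x22,b), (x22,c), (x22,d)}
These 13 distinct sets form the basis B.
Close under arbitrary unions to get τ_{X×Y}; counting gives |τ_{X×Y}| = 25.


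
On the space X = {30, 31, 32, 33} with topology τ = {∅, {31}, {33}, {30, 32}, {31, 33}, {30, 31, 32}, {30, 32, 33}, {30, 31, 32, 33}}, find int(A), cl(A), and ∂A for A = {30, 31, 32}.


int(A) = {30, 31, 32}, cl(A) = {30, 31, 32}, ∂A = ∅.

Closed sets in (X, τ) are complements of opens:
  closed(X, τ) = {∅, {31}, {33}, {30, 32}, {31, 33}, {30, 31, 32}, {30, 32, 33}, {30, 31, 32, 33}}.
int(A) = ⋃ {U ∈ τ : U ⊆ A}. Opens contained in A: ∅, {31}, {30, 32}, {30, 31, 32}.
Taking the union of these: int(A) = {30, 31, 32}.
cl(A) = ⋂ {C closed : A ⊆ C}. Closed sets containing A: {30, 31, 32}, {30, 31, 32, 33}.
Intersecting these: cl(A) = {30, 31, 32}.
∂A = cl(A) ∖ int(A) = {30, 31, 32} ∖ {30, 31, 32} = ∅.


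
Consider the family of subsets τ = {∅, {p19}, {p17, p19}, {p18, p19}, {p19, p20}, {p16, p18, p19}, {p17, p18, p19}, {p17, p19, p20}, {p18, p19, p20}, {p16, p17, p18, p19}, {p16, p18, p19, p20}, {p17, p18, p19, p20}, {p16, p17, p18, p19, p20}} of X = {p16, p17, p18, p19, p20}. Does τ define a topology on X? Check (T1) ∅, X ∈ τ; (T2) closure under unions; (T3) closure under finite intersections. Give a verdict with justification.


τ IS a topology on X.

Axiom (T1): ∅ ∈ τ? Yes; X ∈ τ? Yes.
Axiom (T2/T3): check pairwise unions and intersections of members of τ.
All pairwise intersections and unions checked — each lies in τ. Therefore τ satisfies (T1), (T2), (T3): it IS a topology on X.


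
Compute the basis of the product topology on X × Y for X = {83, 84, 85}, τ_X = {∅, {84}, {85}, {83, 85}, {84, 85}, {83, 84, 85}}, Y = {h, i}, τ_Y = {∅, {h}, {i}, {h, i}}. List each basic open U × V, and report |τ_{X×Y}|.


Basis B = {∅ × ∅, {84} × {h}, {84} × {i}, {85} × {h}, {85} × {i}, {83, 85} × {h}, {83, 85} × {i}, {84} × {h, i}, {84, 85} × {h}, {84, 85} × {i}, {85} × {h, i}, {83, 84, 85} × {h}, {83, 84, 85} × {i}, {83, 85} × {h, i}, {84, 85} × {h, i}, {83, 84, 85} × {h, i}}; |τ_{X×Y}| = 36.

Enumerate products U × V with U ∈ τ_X, V ∈ τ_Y (deduplicated):
  ∅ × ∅ = {} (∅)
  {84} × {h} = {(84,h)}
  {84} × {i} = {(84,i)}
  {85} × {h} = {(85,h)}
  {85} × {i} = {(85,i)}
  {83, 85} × {h} = {(83,h), (85,h)}
  {83, 85} × {i} = {(83,i), (85,i)}
  {84} × {h, i} = {(84,h), (84,i)}
  {84, 85} × {h} = {(84,h), (85,h)}
  {84, 85} × {i} = {(84,i), (85,i)}
  {85} × {h, i} = {(85,h), (85,i)}
  {83, 84, 85} × {h} = {(83,h), (84,h), (85,h)}
  {83, 84, 85} × {i} = {(83,i), (84,i), (85,i)}
  {83, 85} × {h, i} = {(83,h), (83,i), (85,h), (85,i)}
  {84, 85} × {h, i} = {(84,h), (84,i), (85,h), (85,i)}
  {83, 84, 85} × {h, i} = {(83,h), (83,i), (84,h), (84,i), (85,h), (85,i)}
These 16 distinct sets form the basis B.
Close under arbitrary unions to get τ_{X×Y}; counting gives |τ_{X×Y}| = 36.


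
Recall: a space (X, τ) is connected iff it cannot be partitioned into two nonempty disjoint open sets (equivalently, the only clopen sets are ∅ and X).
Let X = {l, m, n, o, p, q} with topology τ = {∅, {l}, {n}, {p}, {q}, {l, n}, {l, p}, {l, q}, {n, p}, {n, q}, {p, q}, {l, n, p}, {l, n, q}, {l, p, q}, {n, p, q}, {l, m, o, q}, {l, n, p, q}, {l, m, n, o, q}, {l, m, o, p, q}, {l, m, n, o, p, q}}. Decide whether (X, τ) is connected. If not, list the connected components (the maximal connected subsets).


(X, τ) is disconnected; components = [{n}, {p}, {l, m, o, q}].

Find clopen sets (U ∈ τ with X ∖ U ∈ τ):
  U = ∅, X ∖ U = {l, m, n, o, p, q} — both open, so U is clopen.
  U = {n}, X ∖ U = {l, m, o, p, q} — both open, so U is clopen.
  U = {p}, X ∖ U = {l, m, n, o, q} — both open, so U is clopen.
  U = {n, p}, X ∖ U = {l, m, o, q} — both open, so U is clopen.
  U = {l, m, o, q}, X ∖ U = {n, p} — both open, so U is clopen.
  U = {l, m, n, o, q}, X ∖ U = {p} — both open, so U is clopen.
  U = {l, m, o, p, q}, X ∖ U = {n} — both open, so U is clopen.
  U = {l, m, n, o, p, q}, X ∖ U = ∅ — both open, so U is clopen.
Nontrivial clopen(s) exist: e.g. {l, m, o, p, q}. So (X, τ) is disconnected.
Compute connected components by grouping points that agree on all clopens:
  component: {n}
  component: {p}
  component: {l, m, o, q}


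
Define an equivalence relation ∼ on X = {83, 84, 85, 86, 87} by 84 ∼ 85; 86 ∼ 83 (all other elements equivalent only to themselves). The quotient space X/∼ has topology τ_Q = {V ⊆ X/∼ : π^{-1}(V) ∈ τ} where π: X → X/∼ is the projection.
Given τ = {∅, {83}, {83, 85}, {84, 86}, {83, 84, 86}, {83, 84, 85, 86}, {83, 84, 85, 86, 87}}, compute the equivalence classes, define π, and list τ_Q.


X/∼ = {[83=86], [84=85], [87]}; |τ_Q| = 3.

Equivalence classes: [83=86], [84=85], [87].
Quotient map π: X → X/∼ sends 83 ↦ [83=86], 84 ↦ [84=85], 85 ↦ [84=85], 86 ↦ [83=86], 87 ↦ [87].
For each subset V ⊆ X/∼, compute π^{-1}(V) ⊆ X and check whether π^{-1}(V) ∈ τ. V is open in τ_Q iff π^{-1}(V) ∈ τ.
  V = {}: π^{-1}(V) = ∅ ∈ τ ✓.
  V = {[83=86]}: π^{-1}(V) = {83, 86} ∉ τ ✗.
  V = {[84=85]}: π^{-1}(V) = {84, 85} ∉ τ ✗.
  V = {[83=86], [84=85]}: π^{-1}(V) = {83, 84, 85, 86} ∈ τ ✓.
  V = {[87]}: π^{-1}(V) = {87} ∉ τ ✗.
  V = {[83=86], [87]}: π^{-1}(V) = {83, 86, 87} ∉ τ ✗.
  V = {[84=85], [87]}: π^{-1}(V) = {84, 85, 87} ∉ τ ✗.
  V = {[83=86], [84=85], [87]}: π^{-1}(V) = {83, 84, 85, 86, 87} ∈ τ ✓.
Open sets in the quotient: τ_Q = {{}, {[83=86], [84=85]}, {[83=86], [84=85], [87]}} (3 elements).


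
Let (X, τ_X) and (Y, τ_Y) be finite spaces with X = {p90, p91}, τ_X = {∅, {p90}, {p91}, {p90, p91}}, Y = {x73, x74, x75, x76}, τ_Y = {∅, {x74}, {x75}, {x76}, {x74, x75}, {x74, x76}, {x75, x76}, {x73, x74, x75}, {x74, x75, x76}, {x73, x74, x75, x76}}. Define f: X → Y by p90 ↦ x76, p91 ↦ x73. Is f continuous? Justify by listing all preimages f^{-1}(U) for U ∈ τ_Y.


f IS continuous.

Compute f^{-1}(U) for each U ∈ τ_Y:
  U = ∅: f^{-1}(U) = ∅ ∈ τ_X ✓.
  U = {x74}: f^{-1}(U) = ∅ ∈ τ_X ✓.
  U = {x75}: f^{-1}(U) = ∅ ∈ τ_X ✓.
  U = {x76}: f^{-1}(U) = {p90} ∈ τ_X ✓.
  U = {x74, x75}: f^{-1}(U) = ∅ ∈ τ_X ✓.
  U = {x74, x76}: f^{-1}(U) = {p90} ∈ τ_X ✓.
  U = {x75, x76}: f^{-1}(U) = {p90} ∈ τ_X ✓.
  U = {x73, x74, x75}: f^{-1}(U) = {p91} ∈ τ_X ✓.
  U = {x74, x75, x76}: f^{-1}(U) = {p90} ∈ τ_X ✓.
  U = {x73, x74, x75, x76}: f^{-1}(U) = {p90, p91} ∈ τ_X ✓.
Every preimage lies in τ_X, so f IS continuous.


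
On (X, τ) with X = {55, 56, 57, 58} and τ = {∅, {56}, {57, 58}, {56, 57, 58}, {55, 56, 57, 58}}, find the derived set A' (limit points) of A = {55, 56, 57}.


A' = {55, 58}

For each x ∈ X, list the open sets U ∈ τ with x ∈ U, then check whether U ∩ (A ∖ {x}) ≠ ∅ for every such U.
  x = 55: opens ∋ x are {55, 56, 57, 58}; each meets A ∖ {55}, so x IS a limit point.
  x = 56: open {56} ∋ x has {56} ∩ (A ∖ {56}) = ∅, so x is NOT a limit point.
  x = 57: open {57, 58} ∋ x has {57, 58} ∩ (A ∖ {57}) = ∅, so x is NOT a limit point.
  x = 58: opens ∋ x are {57, 58}, {56, 57, 58}, {55, 56, 57, 58}; each meets A ∖ {58}, so x IS a limit point.
Collecting: A' = {55, 58}.


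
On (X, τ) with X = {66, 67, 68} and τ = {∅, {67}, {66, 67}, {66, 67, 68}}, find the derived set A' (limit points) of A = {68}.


A' = ∅

For each x ∈ X, list the open sets U ∈ τ with x ∈ U, then check whether U ∩ (A ∖ {x}) ≠ ∅ for every such U.
  x = 66: open {66, 67} ∋ x has {66, 67} ∩ (A ∖ {66}) = ∅, so x is NOT a limit point.
  x = 67: open {67} ∋ x has {67} ∩ (A ∖ {67}) = ∅, so x is NOT a limit point.
  x = 68: open {66, 67, 68} ∋ x has {66, 67, 68} ∩ (A ∖ {68}) = ∅, so x is NOT a limit point.
Collecting: A' = ∅.


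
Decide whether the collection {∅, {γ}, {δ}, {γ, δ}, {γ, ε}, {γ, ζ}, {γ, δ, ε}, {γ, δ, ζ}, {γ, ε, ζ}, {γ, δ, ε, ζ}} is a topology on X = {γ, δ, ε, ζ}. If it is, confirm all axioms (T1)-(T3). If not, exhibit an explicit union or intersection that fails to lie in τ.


τ IS a topology on X.

Axiom (T1): ∅ ∈ τ? Yes; X ∈ τ? Yes.
Axiom (T2/T3): check pairwise unions and intersections of members of τ.
All pairwise intersections and unions checked — each lies in τ. Therefore τ satisfies (T1), (T2), (T3): it IS a topology on X.


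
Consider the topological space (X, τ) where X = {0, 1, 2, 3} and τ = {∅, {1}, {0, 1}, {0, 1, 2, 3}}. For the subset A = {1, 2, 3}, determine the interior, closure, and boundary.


int(A) = {1}, cl(A) = {0, 1, 2, 3}, ∂A = {0, 2, 3}.

Closed sets in (X, τ) are complements of opens:
  closed(X, τ) = {∅, {2, 3}, {0, 2, 3}, {0, 1, 2, 3}}.
int(A) = ⋃ {U ∈ τ : U ⊆ A}. Opens contained in A: ∅, {1}.
Taking the union of these: int(A) = {1}.
cl(A) = ⋂ {C closed : A ⊆ C}. Closed sets containing A: {0, 1, 2, 3}.
Intersecting these: cl(A) = {0, 1, 2, 3}.
∂A = cl(A) ∖ int(A) = {0, 1, 2, 3} ∖ {1} = {0, 2, 3}.


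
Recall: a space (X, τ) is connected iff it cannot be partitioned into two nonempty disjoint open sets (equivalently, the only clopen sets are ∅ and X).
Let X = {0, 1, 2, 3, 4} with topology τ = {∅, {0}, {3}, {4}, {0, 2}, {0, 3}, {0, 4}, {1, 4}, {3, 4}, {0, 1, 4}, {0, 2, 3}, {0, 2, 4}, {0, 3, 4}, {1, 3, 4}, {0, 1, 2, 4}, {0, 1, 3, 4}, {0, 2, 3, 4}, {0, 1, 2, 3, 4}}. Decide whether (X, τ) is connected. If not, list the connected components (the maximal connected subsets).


(X, τ) is disconnected; components = [{3}, {0, 2}, {1, 4}].

Find clopen sets (U ∈ τ with X ∖ U ∈ τ):
  U = ∅, X ∖ U = {0, 1, 2, 3, 4} — both open, so U is clopen.
  U = {3}, X ∖ U = {0, 1, 2, 4} — both open, so U is clopen.
  U = {0, 2}, X ∖ U = {1, 3, 4} — both open, so U is clopen.
  U = {1, 4}, X ∖ U = {0, 2, 3} — both open, so U is clopen.
  U = {0, 2, 3}, X ∖ U = {1, 4} — both open, so U is clopen.
  U = {1, 3, 4}, X ∖ U = {0, 2} — both open, so U is clopen.
  U = {0, 1, 2, 4}, X ∖ U = {3} — both open, so U is clopen.
  U = {0, 1, 2, 3, 4}, X ∖ U = ∅ — both open, so U is clopen.
Nontrivial clopen(s) exist: e.g. {1, 4}. So (X, τ) is disconnected.
Compute connected components by grouping points that agree on all clopens:
  component: {3}
  component: {0, 2}
  component: {1, 4}


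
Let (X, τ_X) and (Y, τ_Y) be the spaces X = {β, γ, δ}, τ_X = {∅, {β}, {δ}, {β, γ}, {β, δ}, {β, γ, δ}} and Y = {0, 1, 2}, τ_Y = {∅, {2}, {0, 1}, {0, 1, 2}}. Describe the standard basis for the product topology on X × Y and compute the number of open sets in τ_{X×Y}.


Basis B = {∅ × ∅, {β} × {2}, {δ} × {2}, {β} × {0, 1}, {β, γ} × {2}, {β, δ} × {2}, {δ} × {0, 1}, {β} × {0, 1, 2}, {β, γ, δ} × {2}, {δ} × {0, 1, 2}, {β, γ} × {0, 1}, {β, δ} × {0, 1}, {β, γ} × {0, 1, 2}, {β, δ} × {0, 1, 2}, {β, γ, δ} × {0, 1}, {β, γ, δ} × {0, 1, 2}}; |τ_{X×Y}| = 36.

Enumerate products U × V with U ∈ τ_X, V ∈ τ_Y (deduplicated):
  ∅ × ∅ = {} (∅)
  {β} × {2} = {(β,2)}
  {δ} × {2} = {(δ,2)}
  {β} × {0, 1} = {(β,0), (β,1)}
  {β, γ} × {2} = {(β,2), (γ,2)}
  {β, δ} × {2} = {(β,2), (δ,2)}
  {δ} × {0, 1} = {(δ,0), (δ,1)}
  {β} × {0, 1, 2} = {(β,0), (β,1), (β,2)}
  {β, γ, δ} × {2} = {(β,2), (γ,2), (δ,2)}
  {δ} × {0, 1, 2} = {(δ,0), (δ,1), (δ,2)}
  {β, γ} × {0, 1} = {(β,0), (β,1), (γ,0), (γ,1)}
  {β, δ} × {0, 1} = {(β,0), (β,1), (δ,0), (δ,1)}
  {β, γ} × {0, 1, 2} = {(β,0), (β,1), (β,2), (γ,0), (γ,1), (γ,2)}
  {β, δ} × {0, 1, 2} = {(β,0), (β,1), (β,2), (δ,0), (δ,1), (δ,2)}
  {β, γ, δ} × {0, 1} = {(β,0), (β,1), (γ,0), (γ,1), (δ,0), (δ,1)}
  {β, γ, δ} × {0, 1, 2} = {(β,0), (β,1), (β,2), (γ,0), (γ,1), (γ,2), (δ,0), (δ,1), (δ,2)}
These 16 distinct sets form the basis B.
Close under arbitrary unions to get τ_{X×Y}; counting gives |τ_{X×Y}| = 36.


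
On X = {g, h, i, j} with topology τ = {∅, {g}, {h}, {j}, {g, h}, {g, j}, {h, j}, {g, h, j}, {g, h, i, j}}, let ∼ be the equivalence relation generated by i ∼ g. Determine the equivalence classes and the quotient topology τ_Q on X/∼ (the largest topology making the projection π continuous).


X/∼ = {[g=i], [h], [j]}; |τ_Q| = 5.

Equivalence classes: [g=i], [h], [j].
Quotient map π: X → X/∼ sends g ↦ [g=i], h ↦ [h], i ↦ [g=i], j ↦ [j].
For each subset V ⊆ X/∼, compute π^{-1}(V) ⊆ X and check whether π^{-1}(V) ∈ τ. V is open in τ_Q iff π^{-1}(V) ∈ τ.
  V = {}: π^{-1}(V) = ∅ ∈ τ ✓.
  V = {[g=i]}: π^{-1}(V) = {g, i} ∉ τ ✗.
  V = {[h]}: π^{-1}(V) = {h} ∈ τ ✓.
  V = {[g=i], [h]}: π^{-1}(V) = {g, h, i} ∉ τ ✗.
  V = {[j]}: π^{-1}(V) = {j} ∈ τ ✓.
  V = {[g=i], [j]}: π^{-1}(V) = {g, i, j} ∉ τ ✗.
  V = {[h], [j]}: π^{-1}(V) = {h, j} ∈ τ ✓.
  V = {[g=i], [h], [j]}: π^{-1}(V) = {g, h, i, j} ∈ τ ✓.
Open sets in the quotient: τ_Q = {{}, {[h]}, {[j]}, {[h], [j]}, {[g=i], [h], [j]}} (5 elements).


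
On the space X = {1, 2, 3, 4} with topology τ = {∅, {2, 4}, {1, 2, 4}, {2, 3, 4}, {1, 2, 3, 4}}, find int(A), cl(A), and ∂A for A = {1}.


int(A) = ∅, cl(A) = {1}, ∂A = {1}.

Closed sets in (X, τ) are complements of opens:
  closed(X, τ) = {∅, {1}, {3}, {1, 3}, {1, 2, 3, 4}}.
int(A) = ⋃ {U ∈ τ : U ⊆ A}. Opens contained in A: ∅.
Taking the union of these: int(A) = ∅.
cl(A) = ⋂ {C closed : A ⊆ C}. Closed sets containing A: {1}, {1, 3}, {1, 2, 3, 4}.
Intersecting these: cl(A) = {1}.
∂A = cl(A) ∖ int(A) = {1} ∖ ∅ = {1}.


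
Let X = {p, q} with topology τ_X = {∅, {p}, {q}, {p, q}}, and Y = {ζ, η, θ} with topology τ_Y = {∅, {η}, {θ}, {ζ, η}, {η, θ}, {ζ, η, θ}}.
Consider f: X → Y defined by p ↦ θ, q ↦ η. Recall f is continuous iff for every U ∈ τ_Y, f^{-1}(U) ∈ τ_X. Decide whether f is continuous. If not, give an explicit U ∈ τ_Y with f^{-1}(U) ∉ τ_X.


f IS continuous.

Compute f^{-1}(U) for each U ∈ τ_Y:
  U = ∅: f^{-1}(U) = ∅ ∈ τ_X ✓.
  U = {η}: f^{-1}(U) = {q} ∈ τ_X ✓.
  U = {θ}: f^{-1}(U) = {p} ∈ τ_X ✓.
  U = {ζ, η}: f^{-1}(U) = {q} ∈ τ_X ✓.
  U = {η, θ}: f^{-1}(U) = {p, q} ∈ τ_X ✓.
  U = {ζ, η, θ}: f^{-1}(U) = {p, q} ∈ τ_X ✓.
Every preimage lies in τ_X, so f IS continuous.


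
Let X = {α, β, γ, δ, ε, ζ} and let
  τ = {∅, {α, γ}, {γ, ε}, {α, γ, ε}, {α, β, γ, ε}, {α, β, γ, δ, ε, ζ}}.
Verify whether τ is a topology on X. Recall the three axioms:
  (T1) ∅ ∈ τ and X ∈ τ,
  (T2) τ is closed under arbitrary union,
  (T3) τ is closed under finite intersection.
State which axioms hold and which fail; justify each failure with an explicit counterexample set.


τ is NOT a topology on X.

Axiom (T1): ∅ ∈ τ? Yes; X ∈ τ? Yes.
Axiom (T2/T3): check pairwise unions and intersections of members of τ.
Counterexample for (T3): {α, γ} ∩ {γ, ε} = {γ} ∉ τ. Therefore τ is NOT a topology.


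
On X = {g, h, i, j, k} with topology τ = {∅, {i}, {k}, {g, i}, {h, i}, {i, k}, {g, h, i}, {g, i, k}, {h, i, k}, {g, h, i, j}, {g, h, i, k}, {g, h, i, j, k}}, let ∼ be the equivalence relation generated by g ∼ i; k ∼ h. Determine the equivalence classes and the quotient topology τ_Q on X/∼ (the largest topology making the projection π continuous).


X/∼ = {[g=i], [h=k], [j]}; |τ_Q| = 4.

Equivalence classes: [g=i], [h=k], [j].
Quotient map π: X → X/∼ sends g ↦ [g=i], h ↦ [h=k], i ↦ [g=i], j ↦ [j], k ↦ [h=k].
For each subset V ⊆ X/∼, compute π^{-1}(V) ⊆ X and check whether π^{-1}(V) ∈ τ. V is open in τ_Q iff π^{-1}(V) ∈ τ.
  V = {}: π^{-1}(V) = ∅ ∈ τ ✓.
  V = {[g=i]}: π^{-1}(V) = {g, i} ∈ τ ✓.
  V = {[h=k]}: π^{-1}(V) = {h, k} ∉ τ ✗.
  V = {[g=i], [h=k]}: π^{-1}(V) = {g, h, i, k} ∈ τ ✓.
  V = {[j]}: π^{-1}(V) = {j} ∉ τ ✗.
  V = {[g=i], [j]}: π^{-1}(V) = {g, i, j} ∉ τ ✗.
  V = {[h=k], [j]}: π^{-1}(V) = {h, j, k} ∉ τ ✗.
  V = {[g=i], [h=k], [j]}: π^{-1}(V) = {g, h, i, j, k} ∈ τ ✓.
Open sets in the quotient: τ_Q = {{}, {[g=i]}, {[g=i], [h=k]}, {[g=i], [h=k], [j]}} (4 elements).
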